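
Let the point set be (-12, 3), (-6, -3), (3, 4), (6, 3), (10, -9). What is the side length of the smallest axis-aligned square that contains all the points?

22

The bounding box has width 22 and height 13.
An axis-aligned square enclosing the set must have side ≥ max(width, height).
So the minimum side is max(22, 13) = 22.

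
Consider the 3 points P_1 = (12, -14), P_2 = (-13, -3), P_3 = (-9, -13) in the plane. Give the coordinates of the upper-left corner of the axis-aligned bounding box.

(-13, -3)

x-range [-13, 12], y-range [-14, -3].
The upper-left corner is (-13, -3).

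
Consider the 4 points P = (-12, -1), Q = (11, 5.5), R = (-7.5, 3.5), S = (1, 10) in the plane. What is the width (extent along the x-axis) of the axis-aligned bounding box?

max x = 11, min x = -12, so width = 23.

23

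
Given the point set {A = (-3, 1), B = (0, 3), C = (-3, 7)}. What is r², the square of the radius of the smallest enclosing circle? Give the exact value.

Side lengths²: AB² = 13, AC² = 36, BC² = 25.
Since AC² = 36 < 25 + 13 = 38, the triangle is acute, so the smallest enclosing circle is the circumcircle.
Circumcentre = (-17/6, 4), r² = 325/36.

325/36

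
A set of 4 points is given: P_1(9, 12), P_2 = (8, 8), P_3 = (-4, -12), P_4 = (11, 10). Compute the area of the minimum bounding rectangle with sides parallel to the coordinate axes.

360

x ranges over [-4, 11], width 15.
y ranges over [-12, 12], height 24.
Area = 15 × 24 = 360.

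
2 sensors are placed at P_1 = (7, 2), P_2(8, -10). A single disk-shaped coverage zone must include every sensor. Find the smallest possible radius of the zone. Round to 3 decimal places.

The smallest circle enclosing two points has them as diameter endpoints.
Centre = midpoint = (7.5, -4); r² = |P_1P_2|²/4 = 145/4 = 36.25.
r = √(36.25) ≈ 6.021.

6.021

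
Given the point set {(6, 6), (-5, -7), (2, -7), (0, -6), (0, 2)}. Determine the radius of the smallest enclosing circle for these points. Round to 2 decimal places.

8.51

A smallest enclosing disk is always determined by at most three of the input points on its boundary.
The farthest pair is (6, 6)–(-5, -7) with squared distance 290. The circle on this segment as diameter has centre (0.5, -0.5) and r² = 290/4 = 72.5.
Check (2, -7): distance² to centre = 44.5 ≤ 72.5, so it lies inside.
All remaining points lie in this disk, and no smaller disk contains both endpoints, so this is the minimum enclosing circle.
r = √(72.5) ≈ 8.51.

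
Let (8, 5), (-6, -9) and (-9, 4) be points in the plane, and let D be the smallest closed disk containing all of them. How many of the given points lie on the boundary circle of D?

3

Call the three points A, B, C in the order given.
Side lengths²: AB² = 392, AC² = 290, BC² = 178.
Since AB² = 392 < 290 + 178 = 468, the triangle is acute, so the smallest enclosing circle is the circumcircle.
Circumcentre = (-0.1875, -0.8125), r² = 100.8203125.
The points at distance exactly r from the centre are (8, 5), (-6, -9), (-9, 4) — 3 points.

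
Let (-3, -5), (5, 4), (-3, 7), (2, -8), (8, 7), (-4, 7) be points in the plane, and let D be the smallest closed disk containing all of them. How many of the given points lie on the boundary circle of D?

3

The minimum enclosing circle of a finite set is fixed by two of the points (as a diameter) or three (as a circumcircle).
The minimum enclosing circle is determined by three boundary points: (2, -8), (8, 7), (-4, 7).
Their circumcentre is (2, 0.7) with r² = 75.69.
The farthest remaining point (-3, 7) is at distance² 64.69 ≤ 75.69.
The points at distance exactly r from the centre are (2, -8), (8, 7), (-4, 7) — 3 points.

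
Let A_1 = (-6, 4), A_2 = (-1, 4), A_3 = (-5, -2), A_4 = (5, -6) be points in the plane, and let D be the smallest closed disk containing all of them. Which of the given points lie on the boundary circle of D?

A_1, A_4

A smallest enclosing disk is always determined by at most three of the input points on its boundary.
The farthest pair is A_1–A_4 with squared distance 221. The circle on this segment as diameter has centre (-0.5, -1) and r² = 221/4 = 55.25.
Check A_2: distance² to centre = 25.25 ≤ 55.25, so it lies inside.
All remaining points lie in this disk, and no smaller disk contains both endpoints, so this is the minimum enclosing circle.
The points at distance exactly r from the centre are A_1, A_4 — 2 points.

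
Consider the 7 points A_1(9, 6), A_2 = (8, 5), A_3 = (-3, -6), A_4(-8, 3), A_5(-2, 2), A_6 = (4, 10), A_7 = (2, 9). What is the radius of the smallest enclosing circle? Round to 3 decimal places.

8.977

By Welzl's lemma the MEC is supported by two points (diametrically opposite) or three points (on a circumcircle).
The minimum enclosing circle is determined by three boundary points: A_1, A_3, A_4.
Their circumcentre is (13/14, 29/14) with r² = 7897/98.
The farthest remaining point A_6 is at distance² 7085/98 ≤ 7897/98.
r = √(7897/98) ≈ 8.977.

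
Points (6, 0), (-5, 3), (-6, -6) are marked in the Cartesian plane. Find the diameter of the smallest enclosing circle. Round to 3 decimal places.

13.580

Call the three points A, B, C in the order given.
Side lengths²: AB² = 130, AC² = 180, BC² = 82.
Since AC² = 180 < 130 + 82 = 212, the triangle is acute, so the smallest enclosing circle is the circumcircle.
Circumcentre = (-8/17, -35/17), r² = 13325/289.
Diameter = 2r = 2√(13325/289) ≈ 13.580.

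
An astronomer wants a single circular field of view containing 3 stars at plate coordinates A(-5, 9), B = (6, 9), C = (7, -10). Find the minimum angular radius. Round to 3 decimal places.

11.236

Side lengths²: AB² = 121, AC² = 505, BC² = 362.
Since AC² = 505 ≥ 362 + 121 = 483, the angle opposite AC is not acute, so the smallest enclosing circle has AC as diameter.
Centre = midpoint of AC = (1, -0.5), r² = 505/4 = 126.25.
r = √(126.25) ≈ 11.236.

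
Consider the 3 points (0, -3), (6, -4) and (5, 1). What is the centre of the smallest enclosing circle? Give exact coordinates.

Call the three points A, B, C in the order given.
Side lengths²: AB² = 37, AC² = 41, BC² = 26.
Since AC² = 41 < 37 + 26 = 63, the triangle is acute, so the smallest enclosing circle is the circumcircle.
Circumcentre = (189/58, -113/58), r² = 19721/1682.
Centre = (189/58, -113/58).

(189/58, -113/58)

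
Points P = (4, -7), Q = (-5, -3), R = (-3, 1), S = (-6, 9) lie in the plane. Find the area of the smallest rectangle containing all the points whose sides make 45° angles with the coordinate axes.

In coordinates u = x + y, v = x − y the rectangle is axis-aligned; the map (x,y)→(u,v) scales areas by 2.
u-values: -3, -8, -2, 3; range = 3 − (-8) = 11.
v-values: 11, -2, -4, -15; range = 11 − (-15) = 26.
Area = (11 × 26) / 2 = 143.

143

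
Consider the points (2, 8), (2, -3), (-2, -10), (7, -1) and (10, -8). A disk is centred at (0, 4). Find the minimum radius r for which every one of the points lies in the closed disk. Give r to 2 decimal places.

The required radius is the distance from (0, 4) to the farthest point.
Squared distances: 20, 53, 200, 74, 244.
Maximum is 244, attained at (10, -8).
r = √244 ≈ 15.62.

15.62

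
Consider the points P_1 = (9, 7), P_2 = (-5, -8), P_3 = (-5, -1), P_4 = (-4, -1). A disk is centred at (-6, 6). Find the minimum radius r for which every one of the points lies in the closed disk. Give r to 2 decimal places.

The required radius is the distance from (-6, 6) to the farthest point.
Squared distances: 226, 197, 50, 53.
Maximum is 226, attained at P_1.
r = √226 ≈ 15.03.

15.03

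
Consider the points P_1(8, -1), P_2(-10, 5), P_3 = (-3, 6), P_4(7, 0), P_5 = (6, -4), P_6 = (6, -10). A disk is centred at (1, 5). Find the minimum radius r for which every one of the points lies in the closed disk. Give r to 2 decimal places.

The required radius is the distance from (1, 5) to the farthest point.
Squared distances: 85, 121, 17, 61, 106, 250.
Maximum is 250, attained at P_6.
r = √250 ≈ 15.81.

15.81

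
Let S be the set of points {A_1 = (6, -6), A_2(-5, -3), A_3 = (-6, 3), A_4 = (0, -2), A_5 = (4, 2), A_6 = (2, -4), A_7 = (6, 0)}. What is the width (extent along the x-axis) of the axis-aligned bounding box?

12

max x = 6, min x = -6, so width = 12.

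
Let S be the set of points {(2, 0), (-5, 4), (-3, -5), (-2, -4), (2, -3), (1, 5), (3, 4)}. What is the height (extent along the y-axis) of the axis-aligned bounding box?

max y = 5, min y = -5, so height = 10.

10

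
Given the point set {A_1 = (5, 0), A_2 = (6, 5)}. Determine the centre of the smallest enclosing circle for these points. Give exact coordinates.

The smallest circle enclosing two points has them as diameter endpoints.
Centre = midpoint = (5.5, 2.5); r² = |A_1A_2|²/4 = 26/4 = 6.5.
Centre = (5.5, 2.5).

(5.5, 2.5)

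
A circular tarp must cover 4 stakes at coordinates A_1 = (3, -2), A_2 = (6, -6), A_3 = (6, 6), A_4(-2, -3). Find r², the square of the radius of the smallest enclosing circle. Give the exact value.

41.34765625

The minimum enclosing circle is determined by three boundary points: A_2, A_3, A_4.
Their circumcentre is (3.6875, 0) with r² = 41.34765625.
The farthest remaining point A_1 is at distance² 4.47265625 ≤ 41.34765625.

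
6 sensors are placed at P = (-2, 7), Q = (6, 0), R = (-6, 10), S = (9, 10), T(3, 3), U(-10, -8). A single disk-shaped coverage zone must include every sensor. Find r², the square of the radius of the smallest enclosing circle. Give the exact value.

The farthest pair is S–U with squared distance 685. The circle on this segment as diameter has centre (-0.5, 1) and r² = 685/4 = 171.25.
Check P: distance² to centre = 38.25 ≤ 171.25, so it lies inside.
All remaining points lie in this disk, and no smaller disk contains both endpoints, so this is the minimum enclosing circle.

171.25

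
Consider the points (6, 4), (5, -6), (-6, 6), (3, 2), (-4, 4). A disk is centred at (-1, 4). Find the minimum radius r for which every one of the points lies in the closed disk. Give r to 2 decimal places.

The required radius is the distance from (-1, 4) to the farthest point.
Squared distances: 49, 136, 29, 20, 9.
Maximum is 136, attained at (5, -6).
r = √136 ≈ 11.66.

11.66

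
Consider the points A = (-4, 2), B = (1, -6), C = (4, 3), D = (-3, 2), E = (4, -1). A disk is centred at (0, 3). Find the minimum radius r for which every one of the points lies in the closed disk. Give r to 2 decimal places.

The required radius is the distance from (0, 3) to the farthest point.
Squared distances: 17, 82, 16, 10, 32.
Maximum is 82, attained at B.
r = √82 ≈ 9.06.

9.06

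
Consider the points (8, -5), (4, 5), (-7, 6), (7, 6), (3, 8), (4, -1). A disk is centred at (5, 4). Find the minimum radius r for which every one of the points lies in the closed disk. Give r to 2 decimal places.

The required radius is the distance from (5, 4) to the farthest point.
Squared distances: 90, 2, 148, 8, 20, 26.
Maximum is 148, attained at (-7, 6).
r = √148 ≈ 12.17.

12.17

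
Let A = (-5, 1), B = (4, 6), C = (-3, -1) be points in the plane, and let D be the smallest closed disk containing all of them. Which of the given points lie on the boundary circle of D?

A, B, C

Side lengths²: AB² = 106, AC² = 8, BC² = 98.
Since AB² = 106 ≥ 98 + 8 = 106, the angle opposite AB is not acute, so the smallest enclosing circle has AB as diameter.
Centre = midpoint of AB = (-0.5, 3.5), r² = 106/4 = 26.5.
The points at distance exactly r from the centre are A, B, C — 3 points.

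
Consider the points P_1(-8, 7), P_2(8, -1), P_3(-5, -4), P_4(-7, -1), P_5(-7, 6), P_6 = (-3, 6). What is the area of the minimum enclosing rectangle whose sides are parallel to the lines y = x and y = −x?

192

In coordinates u = x + y, v = x − y the rectangle is axis-aligned; the map (x,y)→(u,v) scales areas by 2.
u-values: -1, 7, -9, -8, -1, 3; range = 7 − (-9) = 16.
v-values: -15, 9, -1, -6, -13, -9; range = 9 − (-15) = 24.
Area = (16 × 24) / 2 = 192.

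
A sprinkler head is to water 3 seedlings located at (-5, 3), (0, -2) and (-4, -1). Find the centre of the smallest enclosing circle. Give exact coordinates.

(-2.5, 0.5)

Call the three points A, B, C in the order given.
Side lengths²: AB² = 50, AC² = 17, BC² = 17.
Since AB² = 50 ≥ 17 + 17 = 34, the angle opposite AB is not acute, so the smallest enclosing circle has AB as diameter.
Centre = midpoint of AB = (-2.5, 0.5), r² = 50/4 = 12.5.
Centre = (-2.5, 0.5).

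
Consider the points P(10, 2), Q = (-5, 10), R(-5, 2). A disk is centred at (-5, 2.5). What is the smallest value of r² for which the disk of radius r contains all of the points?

225.25

The required radius is the distance from (-5, 2.5) to the farthest point.
Squared distances: 225.25, 56.25, 0.25.
Maximum is 225.25, attained at P.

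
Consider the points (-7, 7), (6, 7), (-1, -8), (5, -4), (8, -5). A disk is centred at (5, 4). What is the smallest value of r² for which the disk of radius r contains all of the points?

180

The required radius is the distance from (5, 4) to the farthest point.
Squared distances: 153, 10, 180, 64, 90.
Maximum is 180, attained at (-1, -8).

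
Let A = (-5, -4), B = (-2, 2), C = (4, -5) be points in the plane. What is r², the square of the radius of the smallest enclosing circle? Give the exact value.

17425/722

Side lengths²: AB² = 45, AC² = 82, BC² = 85.
Since BC² = 85 < 82 + 45 = 127, the triangle is acute, so the smallest enclosing circle is the circumcircle.
Circumcentre = (-11/38, -99/38), r² = 17425/722.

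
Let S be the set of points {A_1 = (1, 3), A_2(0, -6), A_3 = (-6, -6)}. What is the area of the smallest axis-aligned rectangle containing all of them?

x ranges over [-6, 1], width 7.
y ranges over [-6, 3], height 9.
Area = 7 × 9 = 63.

63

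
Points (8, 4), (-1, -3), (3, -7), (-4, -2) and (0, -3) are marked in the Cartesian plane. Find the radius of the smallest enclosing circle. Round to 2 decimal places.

By Welzl's lemma the MEC is supported by two points (diametrically opposite) or three points (on a circumcircle).
The minimum enclosing circle is determined by three boundary points: (8, 4), (3, -7), (-4, -2).
Their circumcentre is (44/17, -3/17) with r² = 13505/289.
The farthest remaining point (-1, -3) is at distance² 6025/289 ≤ 13505/289.
r = √(13505/289) ≈ 6.84.

6.84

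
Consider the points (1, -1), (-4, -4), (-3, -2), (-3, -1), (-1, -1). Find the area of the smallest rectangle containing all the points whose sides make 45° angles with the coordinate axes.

16

In coordinates u = x + y, v = x − y the rectangle is axis-aligned; the map (x,y)→(u,v) scales areas by 2.
u-values: 0, -8, -5, -4, -2; range = 0 − (-8) = 8.
v-values: 2, 0, -1, -2, 0; range = 2 − (-2) = 4.
Area = (8 × 4) / 2 = 16.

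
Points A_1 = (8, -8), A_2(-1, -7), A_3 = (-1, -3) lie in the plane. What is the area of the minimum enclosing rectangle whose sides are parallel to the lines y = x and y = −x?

In coordinates u = x + y, v = x − y the rectangle is axis-aligned; the map (x,y)→(u,v) scales areas by 2.
u-values: 0, -8, -4; range = 0 − (-8) = 8.
v-values: 16, 6, 2; range = 16 − 2 = 14.
Area = (8 × 14) / 2 = 56.

56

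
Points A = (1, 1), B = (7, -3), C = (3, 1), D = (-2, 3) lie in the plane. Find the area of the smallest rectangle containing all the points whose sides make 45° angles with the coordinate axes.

22.5

In coordinates u = x + y, v = x − y the rectangle is axis-aligned; the map (x,y)→(u,v) scales areas by 2.
u-values: 2, 4, 4, 1; range = 4 − 1 = 3.
v-values: 0, 10, 2, -5; range = 10 − (-5) = 15.
Area = (3 × 15) / 2 = 22.5.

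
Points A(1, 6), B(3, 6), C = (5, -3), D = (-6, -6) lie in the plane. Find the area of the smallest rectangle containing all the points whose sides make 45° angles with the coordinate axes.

136.5

In coordinates u = x + y, v = x − y the rectangle is axis-aligned; the map (x,y)→(u,v) scales areas by 2.
u-values: 7, 9, 2, -12; range = 9 − (-12) = 21.
v-values: -5, -3, 8, 0; range = 8 − (-5) = 13.
Area = (21 × 13) / 2 = 136.5.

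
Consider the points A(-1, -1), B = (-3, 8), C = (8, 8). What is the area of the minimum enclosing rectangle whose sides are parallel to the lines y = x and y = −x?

In coordinates u = x + y, v = x − y the rectangle is axis-aligned; the map (x,y)→(u,v) scales areas by 2.
u-values: -2, 5, 16; range = 16 − (-2) = 18.
v-values: 0, -11, 0; range = 0 − (-11) = 11.
Area = (18 × 11) / 2 = 99.

99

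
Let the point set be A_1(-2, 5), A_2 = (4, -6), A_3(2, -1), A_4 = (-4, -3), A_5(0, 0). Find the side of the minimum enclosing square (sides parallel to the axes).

11

The bounding box has width 8 and height 11.
An axis-aligned square enclosing the set must have side ≥ max(width, height).
So the minimum side is max(8, 11) = 11.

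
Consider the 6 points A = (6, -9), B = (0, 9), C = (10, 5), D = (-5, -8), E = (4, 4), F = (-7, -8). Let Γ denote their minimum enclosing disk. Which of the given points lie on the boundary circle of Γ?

C, F

The farthest pair is C–F with squared distance 458. The circle on this segment as diameter has centre (1.5, -1.5) and r² = 458/4 = 114.5.
Check A: distance² to centre = 76.5 ≤ 114.5, so it lies inside.
All remaining points lie in this disk, and no smaller disk contains both endpoints, so this is the minimum enclosing circle.
The points at distance exactly r from the centre are C, F — 2 points.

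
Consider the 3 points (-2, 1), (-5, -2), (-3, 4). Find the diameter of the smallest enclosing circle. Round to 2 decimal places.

6.32

Call the three points A, B, C in the order given.
Side lengths²: AB² = 18, AC² = 10, BC² = 40.
Since BC² = 40 ≥ 18 + 10 = 28, the angle opposite BC is not acute, so the smallest enclosing circle has BC as diameter.
Centre = midpoint of BC = (-4, 1), r² = 40/4 = 10.
Diameter = 2r = 2√10 ≈ 6.32.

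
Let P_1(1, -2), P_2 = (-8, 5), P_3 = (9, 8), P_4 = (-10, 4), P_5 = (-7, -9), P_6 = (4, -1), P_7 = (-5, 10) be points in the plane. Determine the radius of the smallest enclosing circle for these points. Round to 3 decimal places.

11.681

The minimum enclosing circle of a finite set is fixed by two of the points (as a diameter) or three (as a circumcircle).
The minimum enclosing circle is determined by three boundary points: P_3, P_5, P_7.
Their circumcentre is (37/54, -11/54) with r² = 198925/1458.
The farthest remaining point P_4 is at distance² 192229/1458 ≤ 198925/1458.
r = √(198925/1458) ≈ 11.681.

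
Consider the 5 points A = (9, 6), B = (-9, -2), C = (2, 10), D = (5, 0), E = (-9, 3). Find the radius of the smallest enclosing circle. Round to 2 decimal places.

9.85

The minimum enclosing circle of a finite set is fixed by two of the points (as a diameter) or three (as a circumcircle).
The farthest pair is A–B with squared distance 388. The circle on this segment as diameter has centre (0, 2) and r² = 388/4 = 97.
Check C: distance² to centre = 68 ≤ 97, so it lies inside.
All remaining points lie in this disk, and no smaller disk contains both endpoints, so this is the minimum enclosing circle.
r = √97 ≈ 9.85.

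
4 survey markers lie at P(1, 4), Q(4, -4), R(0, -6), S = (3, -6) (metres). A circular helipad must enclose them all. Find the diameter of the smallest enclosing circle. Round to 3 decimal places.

10.249

The minimum enclosing circle is determined by three boundary points: P, R, S.
Their circumcentre is (1.5, -1.1) with r² = 26.26.
The farthest remaining point Q is at distance² 14.66 ≤ 26.26.
Diameter = 2r = 2√(26.26) ≈ 10.249.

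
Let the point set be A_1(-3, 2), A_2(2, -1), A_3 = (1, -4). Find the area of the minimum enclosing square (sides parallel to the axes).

The bounding box has width 5 and height 6.
An axis-aligned square enclosing the set must have side ≥ max(width, height).
So the minimum side is max(5, 6) = 6.
Area = 6² = 36.

36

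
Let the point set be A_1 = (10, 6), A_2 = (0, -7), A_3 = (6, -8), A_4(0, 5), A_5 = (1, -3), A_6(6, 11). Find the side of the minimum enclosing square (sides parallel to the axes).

19

The bounding box has width 10 and height 19.
An axis-aligned square enclosing the set must have side ≥ max(width, height).
So the minimum side is max(10, 19) = 19.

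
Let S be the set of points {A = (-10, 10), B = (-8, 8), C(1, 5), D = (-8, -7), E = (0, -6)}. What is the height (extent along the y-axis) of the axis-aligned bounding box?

max y = 10, min y = -7, so height = 17.

17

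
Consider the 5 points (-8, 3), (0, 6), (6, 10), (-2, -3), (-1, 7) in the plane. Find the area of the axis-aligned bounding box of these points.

x ranges over [-8, 6], width 14.
y ranges over [-3, 10], height 13.
Area = 14 × 13 = 182.

182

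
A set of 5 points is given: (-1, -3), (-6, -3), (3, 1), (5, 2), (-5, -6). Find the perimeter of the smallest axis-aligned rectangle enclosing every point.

Width = max x − min x = 5 − (-6) = 11.
Height = max y − min y = 2 − (-6) = 8.
Perimeter = 2(11 + 8) = 38.

38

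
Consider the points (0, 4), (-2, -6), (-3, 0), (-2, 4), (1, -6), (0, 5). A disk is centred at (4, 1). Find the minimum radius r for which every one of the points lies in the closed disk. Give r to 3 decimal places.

9.220

The required radius is the distance from (4, 1) to the farthest point.
Squared distances: 25, 85, 50, 45, 58, 32.
Maximum is 85, attained at (-2, -6).
r = √85 ≈ 9.220.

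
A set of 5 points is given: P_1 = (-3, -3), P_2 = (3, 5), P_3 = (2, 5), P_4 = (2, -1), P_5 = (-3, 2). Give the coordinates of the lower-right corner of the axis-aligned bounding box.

x-range [-3, 3], y-range [-3, 5].
The lower-right corner is (3, -3).

(3, -3)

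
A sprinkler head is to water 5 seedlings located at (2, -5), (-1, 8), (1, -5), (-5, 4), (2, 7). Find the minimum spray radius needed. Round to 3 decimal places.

A smallest enclosing disk is always determined by at most three of the input points on its boundary.
The farthest pair is (2, -5)–(-1, 8) with squared distance 178. The circle on this segment as diameter has centre (0.5, 1.5) and r² = 178/4 = 44.5.
Check (1, -5): distance² to centre = 42.5 ≤ 44.5, so it lies inside.
All remaining points lie in this disk, and no smaller disk contains both endpoints, so this is the minimum enclosing circle.
r = √(44.5) ≈ 6.671.

6.671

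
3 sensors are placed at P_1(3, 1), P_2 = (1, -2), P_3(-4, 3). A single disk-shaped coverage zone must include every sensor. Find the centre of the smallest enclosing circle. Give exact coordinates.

Side lengths²: P_1P_2² = 13, P_1P_3² = 53, P_2P_3² = 50.
Since P_1P_3² = 53 < 50 + 13 = 63, the triangle is acute, so the smallest enclosing circle is the circumcircle.
Circumcentre = (-0.7, 1.3), r² = 13.78.
Centre = (-0.7, 1.3).

(-0.7, 1.3)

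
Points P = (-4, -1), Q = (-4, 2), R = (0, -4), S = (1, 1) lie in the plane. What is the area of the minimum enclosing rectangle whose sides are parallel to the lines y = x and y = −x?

35

In coordinates u = x + y, v = x − y the rectangle is axis-aligned; the map (x,y)→(u,v) scales areas by 2.
u-values: -5, -2, -4, 2; range = 2 − (-5) = 7.
v-values: -3, -6, 4, 0; range = 4 − (-6) = 10.
Area = (7 × 10) / 2 = 35.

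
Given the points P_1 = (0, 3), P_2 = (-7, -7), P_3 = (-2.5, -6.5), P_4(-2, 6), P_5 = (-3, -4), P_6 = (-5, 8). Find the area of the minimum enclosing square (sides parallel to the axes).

225

The bounding box has width 7 and height 15.
An axis-aligned square enclosing the set must have side ≥ max(width, height).
So the minimum side is max(7, 15) = 15.
Area = 15² = 225.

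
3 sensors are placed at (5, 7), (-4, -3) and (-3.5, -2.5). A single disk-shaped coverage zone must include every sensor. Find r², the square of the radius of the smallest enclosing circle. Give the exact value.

45.25

Call the three points A, B, C in the order given.
Side lengths²: AB² = 181, AC² = 162.5, BC² = 0.5.
Since AB² = 181 ≥ 162.5 + 0.5 = 163, the angle opposite AB is not acute, so the smallest enclosing circle has AB as diameter.
Centre = midpoint of AB = (0.5, 2), r² = 181/4 = 45.25.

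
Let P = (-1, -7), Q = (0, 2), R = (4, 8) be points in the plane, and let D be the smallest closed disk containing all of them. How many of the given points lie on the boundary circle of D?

2

Side lengths²: PQ² = 82, PR² = 250, QR² = 52.
Since PR² = 250 ≥ 82 + 52 = 134, the angle opposite PR is not acute, so the smallest enclosing circle has PR as diameter.
Centre = midpoint of PR = (1.5, 0.5), r² = 250/4 = 62.5.
The points at distance exactly r from the centre are P, R — 2 points.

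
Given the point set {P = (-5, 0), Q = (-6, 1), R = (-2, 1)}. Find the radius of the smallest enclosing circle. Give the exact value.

Side lengths²: PQ² = 2, PR² = 10, QR² = 16.
Since QR² = 16 ≥ 10 + 2 = 12, the angle opposite QR is not acute, so the smallest enclosing circle has QR as diameter.
Centre = midpoint of QR = (-4, 1), r² = 16/4 = 4.
r = √4 = 2.

2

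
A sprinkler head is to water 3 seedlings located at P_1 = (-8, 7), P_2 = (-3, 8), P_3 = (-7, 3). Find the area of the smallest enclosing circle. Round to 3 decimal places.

Side lengths²: P_1P_2² = 26, P_1P_3² = 17, P_2P_3² = 41.
Since P_2P_3² = 41 < 26 + 17 = 43, the triangle is acute, so the smallest enclosing circle is the circumcircle.
Circumcentre = (-215/42, 235/42), r² = 9061/882.
Area = π·r² = π·9061/882 ≈ 32.274.

32.274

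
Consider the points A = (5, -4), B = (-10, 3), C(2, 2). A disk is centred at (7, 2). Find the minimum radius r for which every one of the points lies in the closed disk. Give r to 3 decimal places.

The required radius is the distance from (7, 2) to the farthest point.
Squared distances: 40, 290, 25.
Maximum is 290, attained at B.
r = √290 ≈ 17.029.

17.029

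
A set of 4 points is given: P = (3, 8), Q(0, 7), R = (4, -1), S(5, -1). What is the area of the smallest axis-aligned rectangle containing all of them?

45

x ranges over [0, 5], width 5.
y ranges over [-1, 8], height 9.
Area = 5 × 9 = 45.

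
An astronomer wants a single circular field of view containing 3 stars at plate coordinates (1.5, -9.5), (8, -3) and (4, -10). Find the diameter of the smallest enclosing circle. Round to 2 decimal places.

9.19

Call the three points A, B, C in the order given.
Side lengths²: AB² = 84.5, AC² = 6.5, BC² = 65.
Since AB² = 84.5 ≥ 65 + 6.5 = 71.5, the angle opposite AB is not acute, so the smallest enclosing circle has AB as diameter.
Centre = midpoint of AB = (4.75, -6.25), r² = 84.5/4 = 21.125.
Diameter = 2r = 2√(21.125) ≈ 9.19.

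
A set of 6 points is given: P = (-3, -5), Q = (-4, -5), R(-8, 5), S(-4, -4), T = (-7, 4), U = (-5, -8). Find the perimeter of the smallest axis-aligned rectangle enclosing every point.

36

Width = max x − min x = -3 − (-8) = 5.
Height = max y − min y = 5 − (-8) = 13.
Perimeter = 2(5 + 13) = 36.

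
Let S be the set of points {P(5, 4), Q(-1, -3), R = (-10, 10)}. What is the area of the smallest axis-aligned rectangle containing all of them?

x ranges over [-10, 5], width 15.
y ranges over [-3, 10], height 13.
Area = 15 × 13 = 195.

195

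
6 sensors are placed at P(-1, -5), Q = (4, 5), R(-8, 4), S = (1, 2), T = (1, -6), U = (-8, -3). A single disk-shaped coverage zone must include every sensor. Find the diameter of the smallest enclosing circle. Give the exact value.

130/9

The minimum enclosing circle of a finite set is fixed by two of the points (as a diameter) or three (as a circumcircle).
The minimum enclosing circle is determined by three boundary points: Q, T, U.
Their circumcentre is (-16/9, 2/3) with r² = 4225/81.
The farthest remaining point R is at distance² 4036/81 ≤ 4225/81.
Diameter = 2r = 2√(4225/81) = 130/9.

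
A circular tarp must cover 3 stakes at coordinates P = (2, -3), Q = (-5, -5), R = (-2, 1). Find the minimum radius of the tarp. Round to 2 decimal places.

3.84

Side lengths²: PQ² = 53, PR² = 32, QR² = 45.
Since PQ² = 53 < 45 + 32 = 77, the triangle is acute, so the smallest enclosing circle is the circumcircle.
Circumcentre = (-11/6, -17/6), r² = 265/18.
r = √(265/18) ≈ 3.84.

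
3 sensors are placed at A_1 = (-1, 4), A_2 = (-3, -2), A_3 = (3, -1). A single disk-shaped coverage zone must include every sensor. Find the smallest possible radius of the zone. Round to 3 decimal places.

3.623

Side lengths²: A_1A_2² = 40, A_1A_3² = 41, A_2A_3² = 37.
Since A_1A_3² = 41 < 40 + 37 = 77, the triangle is acute, so the smallest enclosing circle is the circumcircle.
Circumcentre = (-11/34, 15/34), r² = 7585/578.
r = √(7585/578) ≈ 3.623.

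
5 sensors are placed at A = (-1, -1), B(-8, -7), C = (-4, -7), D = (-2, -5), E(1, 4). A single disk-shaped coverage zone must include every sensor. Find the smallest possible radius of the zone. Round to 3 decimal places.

7.106

By Welzl's lemma the MEC is supported by two points (diametrically opposite) or three points (on a circumcircle).
The farthest pair is B–E with squared distance 202. The circle on this segment as diameter has centre (-3.5, -1.5) and r² = 202/4 = 50.5.
Check A: distance² to centre = 6.5 ≤ 50.5, so it lies inside.
All remaining points lie in this disk, and no smaller disk contains both endpoints, so this is the minimum enclosing circle.
r = √(50.5) ≈ 7.106.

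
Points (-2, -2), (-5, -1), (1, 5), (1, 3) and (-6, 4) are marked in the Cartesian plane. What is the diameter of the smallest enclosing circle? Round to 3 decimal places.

8.498

The minimum enclosing circle of a finite set is fixed by two of the points (as a diameter) or three (as a circumcircle).
The minimum enclosing circle is determined by three boundary points: (-5, -1), (1, 5), (-6, 4).
Their circumcentre is (-13/6, 13/6) with r² = 325/18.
The farthest remaining point (-2, -2) is at distance² 313/18 ≤ 325/18.
Diameter = 2r = 2√(325/18) ≈ 8.498.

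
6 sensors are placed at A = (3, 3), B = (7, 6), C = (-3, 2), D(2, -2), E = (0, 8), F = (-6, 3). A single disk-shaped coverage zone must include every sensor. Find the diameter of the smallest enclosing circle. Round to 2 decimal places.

13.34

The farthest pair is B–F with squared distance 178. The circle on this segment as diameter has centre (0.5, 4.5) and r² = 178/4 = 44.5.
Check A: distance² to centre = 8.5 ≤ 44.5, so it lies inside.
All remaining points lie in this disk, and no smaller disk contains both endpoints, so this is the minimum enclosing circle.
Diameter = 2r = 2√(44.5) ≈ 13.34.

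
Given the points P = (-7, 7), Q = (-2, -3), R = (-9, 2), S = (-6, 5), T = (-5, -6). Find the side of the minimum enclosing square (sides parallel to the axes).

13

The bounding box has width 7 and height 13.
An axis-aligned square enclosing the set must have side ≥ max(width, height).
So the minimum side is max(7, 13) = 13.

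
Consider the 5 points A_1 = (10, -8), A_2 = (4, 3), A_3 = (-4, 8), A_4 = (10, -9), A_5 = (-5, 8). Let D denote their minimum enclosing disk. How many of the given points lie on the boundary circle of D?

By Welzl's lemma the MEC is supported by two points (diametrically opposite) or three points (on a circumcircle).
The farthest pair is A_4–A_5 with squared distance 514. The circle on this segment as diameter has centre (2.5, -0.5) and r² = 514/4 = 128.5.
Check A_1: distance² to centre = 112.5 ≤ 128.5, so it lies inside.
All remaining points lie in this disk, and no smaller disk contains both endpoints, so this is the minimum enclosing circle.
The points at distance exactly r from the centre are A_4, A_5 — 2 points.

2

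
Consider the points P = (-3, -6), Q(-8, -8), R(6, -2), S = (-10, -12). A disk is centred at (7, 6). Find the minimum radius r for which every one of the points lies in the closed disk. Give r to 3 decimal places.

24.759

The required radius is the distance from (7, 6) to the farthest point.
Squared distances: 244, 421, 65, 613.
Maximum is 613, attained at S.
r = √613 ≈ 24.759.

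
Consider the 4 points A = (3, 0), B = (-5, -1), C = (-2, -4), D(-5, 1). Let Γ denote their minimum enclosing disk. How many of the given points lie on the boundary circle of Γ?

A smallest enclosing disk is always determined by at most three of the input points on its boundary.
The minimum enclosing circle is determined by three boundary points: A, C, D.
Their circumcentre is (-79/74, -3/74) with r² = 45305/2738.
The farthest remaining point B is at distance² 44861/2738 ≤ 45305/2738.
The points at distance exactly r from the centre are A, C, D — 3 points.

3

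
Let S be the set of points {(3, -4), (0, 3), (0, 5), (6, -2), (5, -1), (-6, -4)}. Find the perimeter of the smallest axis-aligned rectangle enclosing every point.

42

Width = max x − min x = 6 − (-6) = 12.
Height = max y − min y = 5 − (-4) = 9.
Perimeter = 2(12 + 9) = 42.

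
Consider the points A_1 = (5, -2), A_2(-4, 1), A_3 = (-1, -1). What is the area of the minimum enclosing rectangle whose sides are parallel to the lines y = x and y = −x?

36

In coordinates u = x + y, v = x − y the rectangle is axis-aligned; the map (x,y)→(u,v) scales areas by 2.
u-values: 3, -3, -2; range = 3 − (-3) = 6.
v-values: 7, -5, 0; range = 7 − (-5) = 12.
Area = (6 × 12) / 2 = 36.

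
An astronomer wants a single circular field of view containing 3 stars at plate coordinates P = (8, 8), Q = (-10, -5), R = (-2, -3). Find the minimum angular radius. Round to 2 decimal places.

11.10

Side lengths²: PQ² = 493, PR² = 221, QR² = 68.
Since PQ² = 493 ≥ 221 + 68 = 289, the angle opposite PQ is not acute, so the smallest enclosing circle has PQ as diameter.
Centre = midpoint of PQ = (-1, 1.5), r² = 493/4 = 123.25.
r = √(123.25) ≈ 11.10.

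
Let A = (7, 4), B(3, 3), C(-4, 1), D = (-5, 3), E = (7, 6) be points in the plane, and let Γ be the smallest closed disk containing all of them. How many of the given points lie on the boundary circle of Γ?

The farthest pair is D–E with squared distance 153. The circle on this segment as diameter has centre (1, 4.5) and r² = 153/4 = 38.25.
Check A: distance² to centre = 36.25 ≤ 38.25, so it lies inside.
All remaining points lie in this disk, and no smaller disk contains both endpoints, so this is the minimum enclosing circle.
The points at distance exactly r from the centre are D, E — 2 points.

2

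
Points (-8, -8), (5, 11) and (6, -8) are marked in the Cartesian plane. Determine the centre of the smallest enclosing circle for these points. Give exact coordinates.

Call the three points A, B, C in the order given.
Side lengths²: AB² = 530, AC² = 196, BC² = 362.
Since AB² = 530 < 362 + 196 = 558, the triangle is acute, so the smallest enclosing circle is the circumcircle.
Circumcentre = (-1, 22/19), r² = 47965/361.
Centre = (-1, 22/19).

(-1, 22/19)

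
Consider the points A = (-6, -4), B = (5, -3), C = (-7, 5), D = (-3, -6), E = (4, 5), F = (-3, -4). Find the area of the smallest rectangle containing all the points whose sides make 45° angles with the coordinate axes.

190

In coordinates u = x + y, v = x − y the rectangle is axis-aligned; the map (x,y)→(u,v) scales areas by 2.
u-values: -10, 2, -2, -9, 9, -7; range = 9 − (-10) = 19.
v-values: -2, 8, -12, 3, -1, 1; range = 8 − (-12) = 20.
Area = (19 × 20) / 2 = 190.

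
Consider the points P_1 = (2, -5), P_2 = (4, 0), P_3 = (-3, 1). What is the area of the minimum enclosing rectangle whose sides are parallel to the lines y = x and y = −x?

In coordinates u = x + y, v = x − y the rectangle is axis-aligned; the map (x,y)→(u,v) scales areas by 2.
u-values: -3, 4, -2; range = 4 − (-3) = 7.
v-values: 7, 4, -4; range = 7 − (-4) = 11.
Area = (7 × 11) / 2 = 38.5.

38.5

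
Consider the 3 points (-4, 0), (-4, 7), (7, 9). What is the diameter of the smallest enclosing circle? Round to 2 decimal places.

Call the three points A, B, C in the order given.
Side lengths²: AB² = 49, AC² = 202, BC² = 125.
Since AC² = 202 ≥ 125 + 49 = 174, the angle opposite AC is not acute, so the smallest enclosing circle has AC as diameter.
Centre = midpoint of AC = (1.5, 4.5), r² = 202/4 = 50.5.
Diameter = 2r = 2√(50.5) ≈ 14.21.

14.21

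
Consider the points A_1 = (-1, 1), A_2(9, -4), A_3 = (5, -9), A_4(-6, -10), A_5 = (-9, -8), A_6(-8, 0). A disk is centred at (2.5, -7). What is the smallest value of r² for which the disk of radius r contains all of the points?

159.25

The required radius is the distance from (2.5, -7) to the farthest point.
Squared distances: 76.25, 51.25, 10.25, 81.25, 133.25, 159.25.
Maximum is 159.25, attained at A_6.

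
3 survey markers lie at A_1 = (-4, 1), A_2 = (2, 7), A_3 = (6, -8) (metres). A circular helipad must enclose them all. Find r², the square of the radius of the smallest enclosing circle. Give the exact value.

Side lengths²: A_1A_2² = 72, A_1A_3² = 181, A_2A_3² = 241.
Since A_2A_3² = 241 < 181 + 72 = 253, the triangle is acute, so the smallest enclosing circle is the circumcircle.
Circumcentre = (137/38, -23/38), r² = 43621/722.

43621/722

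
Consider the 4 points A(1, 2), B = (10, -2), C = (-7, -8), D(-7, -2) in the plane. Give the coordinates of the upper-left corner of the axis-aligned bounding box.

x-range [-7, 10], y-range [-8, 2].
The upper-left corner is (-7, 2).

(-7, 2)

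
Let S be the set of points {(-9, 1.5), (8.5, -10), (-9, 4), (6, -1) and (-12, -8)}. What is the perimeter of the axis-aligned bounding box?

69

Width = max x − min x = 8.5 − (-12) = 20.5.
Height = max y − min y = 4 − (-10) = 14.
Perimeter = 2(20.5 + 14) = 69.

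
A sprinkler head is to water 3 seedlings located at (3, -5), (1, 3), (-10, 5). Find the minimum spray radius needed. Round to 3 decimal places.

Call the three points A, B, C in the order given.
Side lengths²: AB² = 68, AC² = 269, BC² = 125.
Since AC² = 269 ≥ 125 + 68 = 193, the angle opposite AC is not acute, so the smallest enclosing circle has AC as diameter.
Centre = midpoint of AC = (-3.5, 0), r² = 269/4 = 67.25.
r = √(67.25) ≈ 8.201.

8.201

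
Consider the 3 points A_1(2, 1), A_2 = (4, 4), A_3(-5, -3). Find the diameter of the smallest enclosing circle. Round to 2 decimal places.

11.40

Side lengths²: A_1A_2² = 13, A_1A_3² = 65, A_2A_3² = 130.
Since A_2A_3² = 130 ≥ 65 + 13 = 78, the angle opposite A_2A_3 is not acute, so the smallest enclosing circle has A_2A_3 as diameter.
Centre = midpoint of A_2A_3 = (-0.5, 0.5), r² = 130/4 = 32.5.
Diameter = 2r = 2√(32.5) ≈ 11.40.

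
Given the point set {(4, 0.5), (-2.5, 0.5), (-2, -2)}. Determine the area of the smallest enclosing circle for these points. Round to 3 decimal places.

Call the three points A, B, C in the order given.
Side lengths²: AB² = 42.25, AC² = 42.25, BC² = 6.5.
Since AC² = 42.25 < 42.25 + 6.5 = 48.75, the triangle is acute, so the smallest enclosing circle is the circumcircle.
Circumcentre = (0.75, -0.15), r² = 10.985.
Area = π·r² = π·10.985 ≈ 34.510.

34.510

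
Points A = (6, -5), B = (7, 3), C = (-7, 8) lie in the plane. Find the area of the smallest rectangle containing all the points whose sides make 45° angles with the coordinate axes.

In coordinates u = x + y, v = x − y the rectangle is axis-aligned; the map (x,y)→(u,v) scales areas by 2.
u-values: 1, 10, 1; range = 10 − 1 = 9.
v-values: 11, 4, -15; range = 11 − (-15) = 26.
Area = (9 × 26) / 2 = 117.

117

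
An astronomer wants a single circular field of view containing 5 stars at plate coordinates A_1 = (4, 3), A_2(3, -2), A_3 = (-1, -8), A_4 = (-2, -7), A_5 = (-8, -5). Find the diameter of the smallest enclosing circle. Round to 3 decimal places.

14.422

By Welzl's lemma the MEC is supported by two points (diametrically opposite) or three points (on a circumcircle).
The farthest pair is A_1–A_5 with squared distance 208. The circle on this segment as diameter has centre (-2, -1) and r² = 208/4 = 52.
Check A_2: distance² to centre = 26 ≤ 52, so it lies inside.
All remaining points lie in this disk, and no smaller disk contains both endpoints, so this is the minimum enclosing circle.
Diameter = 2r = 2√52 ≈ 14.422.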